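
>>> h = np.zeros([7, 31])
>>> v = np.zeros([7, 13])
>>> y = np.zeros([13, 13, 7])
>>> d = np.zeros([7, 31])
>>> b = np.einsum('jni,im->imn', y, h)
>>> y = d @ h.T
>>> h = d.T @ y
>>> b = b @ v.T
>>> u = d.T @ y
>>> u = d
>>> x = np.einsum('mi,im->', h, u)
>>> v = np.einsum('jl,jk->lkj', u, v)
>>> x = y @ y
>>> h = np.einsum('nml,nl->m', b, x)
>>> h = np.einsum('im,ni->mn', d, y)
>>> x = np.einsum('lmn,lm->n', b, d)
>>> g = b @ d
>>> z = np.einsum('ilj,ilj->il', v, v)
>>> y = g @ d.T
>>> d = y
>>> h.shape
(31, 7)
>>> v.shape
(31, 13, 7)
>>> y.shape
(7, 31, 7)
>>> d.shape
(7, 31, 7)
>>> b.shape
(7, 31, 7)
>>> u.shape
(7, 31)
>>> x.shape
(7,)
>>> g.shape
(7, 31, 31)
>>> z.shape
(31, 13)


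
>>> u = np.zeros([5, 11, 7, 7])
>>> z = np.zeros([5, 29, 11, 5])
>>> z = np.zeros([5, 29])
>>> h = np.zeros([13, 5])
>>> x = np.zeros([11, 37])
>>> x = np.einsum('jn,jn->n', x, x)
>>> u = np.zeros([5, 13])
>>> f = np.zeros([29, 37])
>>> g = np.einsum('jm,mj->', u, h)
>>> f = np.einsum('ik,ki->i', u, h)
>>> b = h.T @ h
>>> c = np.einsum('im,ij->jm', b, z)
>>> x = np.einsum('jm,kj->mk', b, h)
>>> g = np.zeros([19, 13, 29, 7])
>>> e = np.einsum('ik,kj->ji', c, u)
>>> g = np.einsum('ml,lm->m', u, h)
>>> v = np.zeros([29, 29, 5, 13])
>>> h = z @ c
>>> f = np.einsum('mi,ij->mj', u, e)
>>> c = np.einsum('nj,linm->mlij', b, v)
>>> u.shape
(5, 13)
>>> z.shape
(5, 29)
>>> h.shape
(5, 5)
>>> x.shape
(5, 13)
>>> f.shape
(5, 29)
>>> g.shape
(5,)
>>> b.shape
(5, 5)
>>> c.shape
(13, 29, 29, 5)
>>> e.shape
(13, 29)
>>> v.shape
(29, 29, 5, 13)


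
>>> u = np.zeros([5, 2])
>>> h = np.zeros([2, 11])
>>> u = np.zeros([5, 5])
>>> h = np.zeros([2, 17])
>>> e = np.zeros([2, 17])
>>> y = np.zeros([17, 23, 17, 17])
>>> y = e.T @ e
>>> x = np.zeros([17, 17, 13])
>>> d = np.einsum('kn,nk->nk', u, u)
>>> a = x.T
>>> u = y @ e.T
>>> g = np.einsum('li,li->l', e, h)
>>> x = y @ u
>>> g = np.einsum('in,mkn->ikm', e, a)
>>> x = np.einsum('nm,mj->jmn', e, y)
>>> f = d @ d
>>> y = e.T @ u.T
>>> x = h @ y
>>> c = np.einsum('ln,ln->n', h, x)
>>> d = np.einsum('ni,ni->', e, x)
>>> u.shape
(17, 2)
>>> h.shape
(2, 17)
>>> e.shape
(2, 17)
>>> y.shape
(17, 17)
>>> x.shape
(2, 17)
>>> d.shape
()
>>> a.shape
(13, 17, 17)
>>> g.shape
(2, 17, 13)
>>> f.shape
(5, 5)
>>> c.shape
(17,)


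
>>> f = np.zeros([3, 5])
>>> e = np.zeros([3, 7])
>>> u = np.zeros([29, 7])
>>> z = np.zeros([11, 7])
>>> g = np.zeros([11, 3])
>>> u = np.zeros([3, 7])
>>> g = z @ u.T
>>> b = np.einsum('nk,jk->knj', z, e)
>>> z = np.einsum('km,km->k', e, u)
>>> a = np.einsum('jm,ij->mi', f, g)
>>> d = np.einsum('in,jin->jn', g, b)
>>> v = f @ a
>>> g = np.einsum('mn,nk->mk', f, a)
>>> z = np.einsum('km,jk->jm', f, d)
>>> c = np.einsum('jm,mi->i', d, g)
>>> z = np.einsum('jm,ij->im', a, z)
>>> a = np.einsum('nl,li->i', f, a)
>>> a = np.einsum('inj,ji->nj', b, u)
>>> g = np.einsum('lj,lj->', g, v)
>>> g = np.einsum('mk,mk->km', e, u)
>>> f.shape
(3, 5)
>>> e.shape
(3, 7)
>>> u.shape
(3, 7)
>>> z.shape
(7, 11)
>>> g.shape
(7, 3)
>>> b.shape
(7, 11, 3)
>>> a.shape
(11, 3)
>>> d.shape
(7, 3)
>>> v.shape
(3, 11)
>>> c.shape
(11,)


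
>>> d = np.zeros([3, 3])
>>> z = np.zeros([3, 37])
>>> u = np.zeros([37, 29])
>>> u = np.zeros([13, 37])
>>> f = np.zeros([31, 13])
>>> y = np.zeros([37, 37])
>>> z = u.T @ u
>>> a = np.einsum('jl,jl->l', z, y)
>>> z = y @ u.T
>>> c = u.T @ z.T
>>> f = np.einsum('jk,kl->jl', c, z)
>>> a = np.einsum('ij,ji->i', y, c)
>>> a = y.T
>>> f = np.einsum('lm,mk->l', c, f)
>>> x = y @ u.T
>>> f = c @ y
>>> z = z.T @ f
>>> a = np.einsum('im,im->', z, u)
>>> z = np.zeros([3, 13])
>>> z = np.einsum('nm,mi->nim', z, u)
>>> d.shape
(3, 3)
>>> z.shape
(3, 37, 13)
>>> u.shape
(13, 37)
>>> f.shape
(37, 37)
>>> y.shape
(37, 37)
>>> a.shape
()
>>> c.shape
(37, 37)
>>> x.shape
(37, 13)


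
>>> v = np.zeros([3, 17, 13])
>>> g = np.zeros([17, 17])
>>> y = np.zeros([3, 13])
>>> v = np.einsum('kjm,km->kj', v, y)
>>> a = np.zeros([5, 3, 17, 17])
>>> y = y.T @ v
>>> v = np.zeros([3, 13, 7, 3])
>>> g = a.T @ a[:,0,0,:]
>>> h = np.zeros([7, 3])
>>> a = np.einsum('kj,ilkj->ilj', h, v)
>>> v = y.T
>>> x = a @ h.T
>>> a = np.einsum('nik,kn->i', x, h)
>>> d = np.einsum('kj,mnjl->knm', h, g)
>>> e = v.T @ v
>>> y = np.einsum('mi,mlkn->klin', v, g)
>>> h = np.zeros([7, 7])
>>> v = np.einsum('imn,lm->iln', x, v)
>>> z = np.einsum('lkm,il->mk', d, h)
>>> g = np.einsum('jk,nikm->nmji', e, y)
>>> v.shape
(3, 17, 7)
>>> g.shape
(3, 17, 13, 17)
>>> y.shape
(3, 17, 13, 17)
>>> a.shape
(13,)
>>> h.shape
(7, 7)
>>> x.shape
(3, 13, 7)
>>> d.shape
(7, 17, 17)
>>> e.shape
(13, 13)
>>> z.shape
(17, 17)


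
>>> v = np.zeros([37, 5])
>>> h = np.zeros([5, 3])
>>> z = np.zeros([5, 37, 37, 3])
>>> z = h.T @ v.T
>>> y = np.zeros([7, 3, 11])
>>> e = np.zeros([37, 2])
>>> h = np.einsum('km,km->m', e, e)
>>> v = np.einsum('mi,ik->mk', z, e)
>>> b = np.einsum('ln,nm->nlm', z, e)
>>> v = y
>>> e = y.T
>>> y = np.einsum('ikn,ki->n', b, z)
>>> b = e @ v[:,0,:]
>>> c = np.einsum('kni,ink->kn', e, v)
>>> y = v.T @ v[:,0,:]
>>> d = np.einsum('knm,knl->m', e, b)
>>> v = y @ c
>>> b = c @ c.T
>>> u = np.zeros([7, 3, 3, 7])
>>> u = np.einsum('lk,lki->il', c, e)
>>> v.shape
(11, 3, 3)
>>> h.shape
(2,)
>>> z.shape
(3, 37)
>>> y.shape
(11, 3, 11)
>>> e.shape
(11, 3, 7)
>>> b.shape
(11, 11)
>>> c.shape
(11, 3)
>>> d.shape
(7,)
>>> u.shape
(7, 11)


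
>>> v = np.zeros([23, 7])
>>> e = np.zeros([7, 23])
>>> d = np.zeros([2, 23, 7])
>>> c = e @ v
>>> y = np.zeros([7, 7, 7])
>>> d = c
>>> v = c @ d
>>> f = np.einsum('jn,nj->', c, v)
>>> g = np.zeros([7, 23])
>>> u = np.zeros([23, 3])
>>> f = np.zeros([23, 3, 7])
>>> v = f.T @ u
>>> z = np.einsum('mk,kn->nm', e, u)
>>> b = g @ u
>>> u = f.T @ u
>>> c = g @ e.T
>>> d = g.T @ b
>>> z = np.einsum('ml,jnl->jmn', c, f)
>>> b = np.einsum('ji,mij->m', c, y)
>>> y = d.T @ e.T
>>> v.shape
(7, 3, 3)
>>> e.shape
(7, 23)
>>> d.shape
(23, 3)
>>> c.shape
(7, 7)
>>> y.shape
(3, 7)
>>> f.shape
(23, 3, 7)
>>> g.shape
(7, 23)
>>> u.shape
(7, 3, 3)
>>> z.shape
(23, 7, 3)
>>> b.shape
(7,)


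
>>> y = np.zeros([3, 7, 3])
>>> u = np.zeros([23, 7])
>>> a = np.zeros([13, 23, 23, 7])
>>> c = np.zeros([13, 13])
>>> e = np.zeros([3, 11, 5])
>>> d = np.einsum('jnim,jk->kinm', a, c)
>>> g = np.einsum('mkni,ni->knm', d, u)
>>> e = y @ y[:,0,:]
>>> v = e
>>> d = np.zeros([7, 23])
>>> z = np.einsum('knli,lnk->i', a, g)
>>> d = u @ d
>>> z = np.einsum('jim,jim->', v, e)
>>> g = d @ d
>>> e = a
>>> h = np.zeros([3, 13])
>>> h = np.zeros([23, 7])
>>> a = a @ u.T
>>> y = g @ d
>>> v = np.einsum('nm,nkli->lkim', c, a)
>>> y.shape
(23, 23)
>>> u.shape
(23, 7)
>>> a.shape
(13, 23, 23, 23)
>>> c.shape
(13, 13)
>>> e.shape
(13, 23, 23, 7)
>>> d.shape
(23, 23)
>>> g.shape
(23, 23)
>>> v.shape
(23, 23, 23, 13)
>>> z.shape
()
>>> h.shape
(23, 7)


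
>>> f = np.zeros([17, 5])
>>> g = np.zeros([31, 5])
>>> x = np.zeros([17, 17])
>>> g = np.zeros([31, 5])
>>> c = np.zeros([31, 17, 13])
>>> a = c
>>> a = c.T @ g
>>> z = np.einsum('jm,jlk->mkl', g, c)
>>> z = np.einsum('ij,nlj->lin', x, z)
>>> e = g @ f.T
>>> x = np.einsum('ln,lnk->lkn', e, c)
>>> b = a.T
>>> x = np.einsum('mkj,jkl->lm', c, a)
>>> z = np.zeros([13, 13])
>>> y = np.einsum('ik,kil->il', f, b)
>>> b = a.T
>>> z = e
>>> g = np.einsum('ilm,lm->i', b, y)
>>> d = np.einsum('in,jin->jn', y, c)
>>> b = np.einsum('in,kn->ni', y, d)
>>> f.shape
(17, 5)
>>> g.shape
(5,)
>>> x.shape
(5, 31)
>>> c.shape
(31, 17, 13)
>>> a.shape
(13, 17, 5)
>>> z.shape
(31, 17)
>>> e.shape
(31, 17)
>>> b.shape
(13, 17)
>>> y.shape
(17, 13)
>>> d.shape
(31, 13)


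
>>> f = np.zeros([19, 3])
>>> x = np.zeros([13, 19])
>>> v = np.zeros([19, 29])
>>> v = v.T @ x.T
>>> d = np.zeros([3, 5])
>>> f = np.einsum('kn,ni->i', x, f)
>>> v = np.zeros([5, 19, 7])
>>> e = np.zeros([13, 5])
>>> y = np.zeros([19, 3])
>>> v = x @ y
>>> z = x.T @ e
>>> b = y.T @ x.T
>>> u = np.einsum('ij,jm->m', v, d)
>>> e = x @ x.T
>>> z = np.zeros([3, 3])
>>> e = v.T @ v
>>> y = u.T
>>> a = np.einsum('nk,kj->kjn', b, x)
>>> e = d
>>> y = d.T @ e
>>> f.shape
(3,)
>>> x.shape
(13, 19)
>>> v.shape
(13, 3)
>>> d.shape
(3, 5)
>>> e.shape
(3, 5)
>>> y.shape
(5, 5)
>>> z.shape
(3, 3)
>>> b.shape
(3, 13)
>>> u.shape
(5,)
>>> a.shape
(13, 19, 3)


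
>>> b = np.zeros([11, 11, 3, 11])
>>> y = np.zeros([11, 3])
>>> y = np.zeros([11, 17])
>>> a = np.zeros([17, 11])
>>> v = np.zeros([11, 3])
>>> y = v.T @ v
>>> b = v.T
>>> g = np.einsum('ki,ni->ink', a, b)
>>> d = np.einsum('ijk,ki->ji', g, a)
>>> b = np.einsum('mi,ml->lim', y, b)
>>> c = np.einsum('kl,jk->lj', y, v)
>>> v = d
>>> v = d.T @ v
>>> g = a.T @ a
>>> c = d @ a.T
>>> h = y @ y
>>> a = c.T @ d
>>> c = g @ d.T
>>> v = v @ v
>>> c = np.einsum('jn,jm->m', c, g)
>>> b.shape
(11, 3, 3)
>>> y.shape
(3, 3)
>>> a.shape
(17, 11)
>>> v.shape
(11, 11)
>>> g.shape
(11, 11)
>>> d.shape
(3, 11)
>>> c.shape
(11,)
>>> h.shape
(3, 3)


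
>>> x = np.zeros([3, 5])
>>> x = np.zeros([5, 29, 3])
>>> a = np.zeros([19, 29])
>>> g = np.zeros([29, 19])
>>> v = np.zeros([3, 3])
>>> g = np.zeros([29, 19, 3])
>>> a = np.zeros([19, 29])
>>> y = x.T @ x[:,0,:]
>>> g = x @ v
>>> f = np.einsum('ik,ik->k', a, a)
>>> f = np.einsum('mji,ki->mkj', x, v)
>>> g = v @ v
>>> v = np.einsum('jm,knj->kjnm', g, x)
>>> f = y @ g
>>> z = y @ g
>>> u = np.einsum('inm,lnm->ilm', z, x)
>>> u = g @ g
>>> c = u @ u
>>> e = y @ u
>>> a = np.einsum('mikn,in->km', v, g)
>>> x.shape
(5, 29, 3)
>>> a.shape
(29, 5)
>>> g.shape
(3, 3)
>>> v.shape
(5, 3, 29, 3)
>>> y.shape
(3, 29, 3)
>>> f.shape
(3, 29, 3)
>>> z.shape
(3, 29, 3)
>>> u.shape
(3, 3)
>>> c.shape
(3, 3)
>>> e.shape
(3, 29, 3)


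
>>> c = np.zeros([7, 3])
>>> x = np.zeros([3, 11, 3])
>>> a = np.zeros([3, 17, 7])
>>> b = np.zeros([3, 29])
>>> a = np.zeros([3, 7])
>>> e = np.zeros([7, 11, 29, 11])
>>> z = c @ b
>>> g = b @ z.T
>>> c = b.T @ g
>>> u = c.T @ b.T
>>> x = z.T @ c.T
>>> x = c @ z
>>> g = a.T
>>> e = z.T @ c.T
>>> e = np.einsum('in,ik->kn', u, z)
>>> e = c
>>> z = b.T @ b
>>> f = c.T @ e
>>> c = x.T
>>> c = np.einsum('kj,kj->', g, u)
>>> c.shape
()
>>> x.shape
(29, 29)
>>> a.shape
(3, 7)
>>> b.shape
(3, 29)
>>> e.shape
(29, 7)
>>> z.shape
(29, 29)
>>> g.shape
(7, 3)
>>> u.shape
(7, 3)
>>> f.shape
(7, 7)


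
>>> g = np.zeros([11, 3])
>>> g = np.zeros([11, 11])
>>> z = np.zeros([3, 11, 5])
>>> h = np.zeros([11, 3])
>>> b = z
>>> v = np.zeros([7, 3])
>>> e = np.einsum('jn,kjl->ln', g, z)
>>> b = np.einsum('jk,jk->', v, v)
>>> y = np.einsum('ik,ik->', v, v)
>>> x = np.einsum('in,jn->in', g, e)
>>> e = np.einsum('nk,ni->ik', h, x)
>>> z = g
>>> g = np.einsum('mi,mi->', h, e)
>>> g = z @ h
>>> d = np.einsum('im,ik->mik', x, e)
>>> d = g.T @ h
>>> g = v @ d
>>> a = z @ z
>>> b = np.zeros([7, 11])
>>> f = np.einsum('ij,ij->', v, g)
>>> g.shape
(7, 3)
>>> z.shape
(11, 11)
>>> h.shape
(11, 3)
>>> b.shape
(7, 11)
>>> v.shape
(7, 3)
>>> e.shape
(11, 3)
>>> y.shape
()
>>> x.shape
(11, 11)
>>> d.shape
(3, 3)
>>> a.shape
(11, 11)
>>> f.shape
()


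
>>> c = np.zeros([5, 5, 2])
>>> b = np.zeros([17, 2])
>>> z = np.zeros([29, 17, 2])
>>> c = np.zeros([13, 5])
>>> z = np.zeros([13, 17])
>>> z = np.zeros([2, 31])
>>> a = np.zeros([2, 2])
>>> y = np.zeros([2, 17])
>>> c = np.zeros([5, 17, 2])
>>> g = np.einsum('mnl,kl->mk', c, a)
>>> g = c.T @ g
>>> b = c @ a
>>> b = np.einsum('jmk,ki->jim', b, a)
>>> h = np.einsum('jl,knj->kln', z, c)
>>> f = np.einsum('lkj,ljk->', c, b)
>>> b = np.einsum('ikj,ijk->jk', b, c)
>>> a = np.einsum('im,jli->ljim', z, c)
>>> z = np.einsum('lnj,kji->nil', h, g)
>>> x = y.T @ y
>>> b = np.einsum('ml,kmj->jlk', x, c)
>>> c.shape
(5, 17, 2)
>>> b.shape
(2, 17, 5)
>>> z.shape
(31, 2, 5)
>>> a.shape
(17, 5, 2, 31)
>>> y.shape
(2, 17)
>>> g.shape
(2, 17, 2)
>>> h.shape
(5, 31, 17)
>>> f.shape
()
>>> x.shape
(17, 17)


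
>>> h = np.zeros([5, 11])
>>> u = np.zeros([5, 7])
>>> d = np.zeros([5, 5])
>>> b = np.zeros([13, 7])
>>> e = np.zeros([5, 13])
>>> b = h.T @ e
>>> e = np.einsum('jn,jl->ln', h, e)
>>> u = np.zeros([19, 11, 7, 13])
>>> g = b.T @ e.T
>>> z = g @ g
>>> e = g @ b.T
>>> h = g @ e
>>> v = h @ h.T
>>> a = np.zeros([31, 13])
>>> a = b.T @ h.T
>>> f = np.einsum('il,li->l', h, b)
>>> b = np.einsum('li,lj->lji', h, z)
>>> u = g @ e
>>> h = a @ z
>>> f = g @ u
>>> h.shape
(13, 13)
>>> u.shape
(13, 11)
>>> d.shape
(5, 5)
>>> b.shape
(13, 13, 11)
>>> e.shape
(13, 11)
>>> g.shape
(13, 13)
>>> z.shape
(13, 13)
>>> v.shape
(13, 13)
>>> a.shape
(13, 13)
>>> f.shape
(13, 11)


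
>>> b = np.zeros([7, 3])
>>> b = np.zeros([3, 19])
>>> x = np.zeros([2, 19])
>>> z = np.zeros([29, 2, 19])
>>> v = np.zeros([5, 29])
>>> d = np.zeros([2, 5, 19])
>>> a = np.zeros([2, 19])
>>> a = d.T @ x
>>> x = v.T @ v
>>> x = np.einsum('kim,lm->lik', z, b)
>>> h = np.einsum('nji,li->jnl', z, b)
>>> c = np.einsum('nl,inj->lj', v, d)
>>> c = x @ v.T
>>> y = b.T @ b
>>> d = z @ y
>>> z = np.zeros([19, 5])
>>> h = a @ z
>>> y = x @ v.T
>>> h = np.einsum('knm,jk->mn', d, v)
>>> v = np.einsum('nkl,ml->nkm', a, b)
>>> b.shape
(3, 19)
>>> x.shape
(3, 2, 29)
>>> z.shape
(19, 5)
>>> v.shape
(19, 5, 3)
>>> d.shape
(29, 2, 19)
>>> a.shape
(19, 5, 19)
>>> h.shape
(19, 2)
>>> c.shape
(3, 2, 5)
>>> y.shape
(3, 2, 5)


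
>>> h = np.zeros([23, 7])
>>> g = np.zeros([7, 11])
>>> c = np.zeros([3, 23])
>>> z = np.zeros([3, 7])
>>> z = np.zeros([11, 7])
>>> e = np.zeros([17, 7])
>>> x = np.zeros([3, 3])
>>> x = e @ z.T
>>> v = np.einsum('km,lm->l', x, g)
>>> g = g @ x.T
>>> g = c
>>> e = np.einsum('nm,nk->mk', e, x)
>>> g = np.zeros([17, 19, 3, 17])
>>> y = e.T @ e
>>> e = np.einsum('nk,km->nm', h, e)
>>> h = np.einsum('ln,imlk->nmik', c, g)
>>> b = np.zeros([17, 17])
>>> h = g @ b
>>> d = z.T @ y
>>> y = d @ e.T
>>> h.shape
(17, 19, 3, 17)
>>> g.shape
(17, 19, 3, 17)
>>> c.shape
(3, 23)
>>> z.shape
(11, 7)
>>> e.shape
(23, 11)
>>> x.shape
(17, 11)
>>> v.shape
(7,)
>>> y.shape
(7, 23)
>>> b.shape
(17, 17)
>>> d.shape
(7, 11)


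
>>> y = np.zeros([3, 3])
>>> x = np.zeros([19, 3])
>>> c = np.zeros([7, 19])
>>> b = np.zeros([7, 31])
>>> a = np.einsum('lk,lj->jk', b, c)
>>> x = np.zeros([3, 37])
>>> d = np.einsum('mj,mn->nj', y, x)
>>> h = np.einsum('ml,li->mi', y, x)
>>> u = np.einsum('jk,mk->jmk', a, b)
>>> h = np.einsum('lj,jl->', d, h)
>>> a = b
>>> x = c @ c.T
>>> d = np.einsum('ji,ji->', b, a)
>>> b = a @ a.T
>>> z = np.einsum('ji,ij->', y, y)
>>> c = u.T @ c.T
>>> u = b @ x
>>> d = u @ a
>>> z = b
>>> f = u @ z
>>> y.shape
(3, 3)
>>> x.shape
(7, 7)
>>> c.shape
(31, 7, 7)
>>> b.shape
(7, 7)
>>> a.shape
(7, 31)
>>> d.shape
(7, 31)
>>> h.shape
()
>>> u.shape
(7, 7)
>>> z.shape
(7, 7)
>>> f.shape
(7, 7)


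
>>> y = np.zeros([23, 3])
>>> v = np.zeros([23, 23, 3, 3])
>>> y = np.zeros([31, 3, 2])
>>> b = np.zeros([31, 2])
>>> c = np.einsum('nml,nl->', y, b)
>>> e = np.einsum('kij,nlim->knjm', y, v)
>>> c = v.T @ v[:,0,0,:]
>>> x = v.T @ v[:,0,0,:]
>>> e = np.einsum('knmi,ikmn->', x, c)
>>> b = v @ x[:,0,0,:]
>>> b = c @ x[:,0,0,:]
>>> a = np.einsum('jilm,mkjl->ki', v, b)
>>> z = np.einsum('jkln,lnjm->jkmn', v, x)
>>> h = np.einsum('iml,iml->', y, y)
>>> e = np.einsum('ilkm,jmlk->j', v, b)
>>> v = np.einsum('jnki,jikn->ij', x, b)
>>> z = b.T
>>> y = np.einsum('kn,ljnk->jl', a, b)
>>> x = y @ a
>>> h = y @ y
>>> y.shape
(3, 3)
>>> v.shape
(3, 3)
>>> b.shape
(3, 3, 23, 3)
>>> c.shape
(3, 3, 23, 3)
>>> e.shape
(3,)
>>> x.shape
(3, 23)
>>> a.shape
(3, 23)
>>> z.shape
(3, 23, 3, 3)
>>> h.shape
(3, 3)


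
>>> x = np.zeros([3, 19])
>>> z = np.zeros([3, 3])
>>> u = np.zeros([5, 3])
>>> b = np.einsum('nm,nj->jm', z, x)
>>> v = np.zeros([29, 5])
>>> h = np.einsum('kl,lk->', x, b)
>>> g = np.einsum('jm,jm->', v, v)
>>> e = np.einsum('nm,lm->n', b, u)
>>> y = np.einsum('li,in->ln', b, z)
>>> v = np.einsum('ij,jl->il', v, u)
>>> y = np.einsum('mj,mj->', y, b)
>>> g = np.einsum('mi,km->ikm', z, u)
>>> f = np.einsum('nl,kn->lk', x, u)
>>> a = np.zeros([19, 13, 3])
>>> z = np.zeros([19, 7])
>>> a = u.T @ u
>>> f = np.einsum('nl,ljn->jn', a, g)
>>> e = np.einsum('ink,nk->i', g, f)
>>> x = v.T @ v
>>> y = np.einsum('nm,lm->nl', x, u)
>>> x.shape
(3, 3)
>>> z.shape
(19, 7)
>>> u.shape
(5, 3)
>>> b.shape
(19, 3)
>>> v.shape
(29, 3)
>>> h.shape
()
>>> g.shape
(3, 5, 3)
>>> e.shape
(3,)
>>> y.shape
(3, 5)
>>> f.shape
(5, 3)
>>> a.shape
(3, 3)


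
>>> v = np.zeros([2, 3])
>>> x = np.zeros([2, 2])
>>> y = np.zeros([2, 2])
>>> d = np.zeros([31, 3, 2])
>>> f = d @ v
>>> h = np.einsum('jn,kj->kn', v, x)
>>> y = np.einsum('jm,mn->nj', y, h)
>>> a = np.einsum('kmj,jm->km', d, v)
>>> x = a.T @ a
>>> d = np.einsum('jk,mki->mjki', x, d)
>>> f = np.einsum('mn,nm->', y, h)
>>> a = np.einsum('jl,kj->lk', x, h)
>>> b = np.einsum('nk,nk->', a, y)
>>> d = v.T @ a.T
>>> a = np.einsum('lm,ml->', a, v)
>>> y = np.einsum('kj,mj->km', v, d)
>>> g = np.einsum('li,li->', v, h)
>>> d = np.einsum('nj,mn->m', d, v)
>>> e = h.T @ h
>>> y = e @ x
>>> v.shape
(2, 3)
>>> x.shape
(3, 3)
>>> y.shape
(3, 3)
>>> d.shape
(2,)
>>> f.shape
()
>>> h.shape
(2, 3)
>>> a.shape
()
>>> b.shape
()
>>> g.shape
()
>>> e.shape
(3, 3)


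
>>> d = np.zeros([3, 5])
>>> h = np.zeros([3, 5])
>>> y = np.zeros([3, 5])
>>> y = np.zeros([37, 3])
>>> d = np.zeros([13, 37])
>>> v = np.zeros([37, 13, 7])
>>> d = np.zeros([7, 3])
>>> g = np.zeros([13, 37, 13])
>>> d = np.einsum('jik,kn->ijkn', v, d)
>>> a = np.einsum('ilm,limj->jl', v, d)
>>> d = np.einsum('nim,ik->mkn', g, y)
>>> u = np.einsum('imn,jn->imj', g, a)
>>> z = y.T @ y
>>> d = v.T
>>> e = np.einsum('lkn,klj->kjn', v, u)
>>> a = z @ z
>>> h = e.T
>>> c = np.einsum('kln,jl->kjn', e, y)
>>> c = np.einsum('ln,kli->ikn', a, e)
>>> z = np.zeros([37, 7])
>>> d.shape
(7, 13, 37)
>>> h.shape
(7, 3, 13)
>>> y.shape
(37, 3)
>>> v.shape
(37, 13, 7)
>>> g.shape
(13, 37, 13)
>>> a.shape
(3, 3)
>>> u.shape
(13, 37, 3)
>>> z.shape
(37, 7)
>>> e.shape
(13, 3, 7)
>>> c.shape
(7, 13, 3)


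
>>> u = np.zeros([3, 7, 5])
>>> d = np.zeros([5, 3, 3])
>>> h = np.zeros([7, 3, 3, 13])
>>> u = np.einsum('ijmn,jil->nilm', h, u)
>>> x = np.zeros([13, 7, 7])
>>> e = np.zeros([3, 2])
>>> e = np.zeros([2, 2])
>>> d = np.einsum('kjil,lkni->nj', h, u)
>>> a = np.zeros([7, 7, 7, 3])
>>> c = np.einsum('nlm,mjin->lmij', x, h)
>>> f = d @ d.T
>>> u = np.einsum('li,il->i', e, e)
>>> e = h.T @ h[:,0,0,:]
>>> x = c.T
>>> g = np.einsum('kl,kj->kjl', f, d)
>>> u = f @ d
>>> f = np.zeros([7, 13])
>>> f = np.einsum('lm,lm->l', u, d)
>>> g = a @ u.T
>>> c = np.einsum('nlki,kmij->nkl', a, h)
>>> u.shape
(5, 3)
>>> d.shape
(5, 3)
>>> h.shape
(7, 3, 3, 13)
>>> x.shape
(3, 3, 7, 7)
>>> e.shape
(13, 3, 3, 13)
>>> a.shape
(7, 7, 7, 3)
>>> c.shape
(7, 7, 7)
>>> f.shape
(5,)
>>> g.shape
(7, 7, 7, 5)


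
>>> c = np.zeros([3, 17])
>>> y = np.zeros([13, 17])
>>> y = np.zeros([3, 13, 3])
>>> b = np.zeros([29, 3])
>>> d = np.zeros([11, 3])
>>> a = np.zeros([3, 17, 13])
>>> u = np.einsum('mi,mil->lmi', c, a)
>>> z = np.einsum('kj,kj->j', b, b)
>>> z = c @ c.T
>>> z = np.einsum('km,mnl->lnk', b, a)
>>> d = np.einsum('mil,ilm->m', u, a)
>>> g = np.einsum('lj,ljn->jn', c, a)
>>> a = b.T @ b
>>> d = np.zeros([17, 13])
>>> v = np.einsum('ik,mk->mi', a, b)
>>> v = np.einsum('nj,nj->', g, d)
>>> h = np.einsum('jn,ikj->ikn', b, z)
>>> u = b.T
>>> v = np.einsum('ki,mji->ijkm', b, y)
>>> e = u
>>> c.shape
(3, 17)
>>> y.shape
(3, 13, 3)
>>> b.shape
(29, 3)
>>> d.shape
(17, 13)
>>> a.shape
(3, 3)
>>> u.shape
(3, 29)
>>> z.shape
(13, 17, 29)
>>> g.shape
(17, 13)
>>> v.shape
(3, 13, 29, 3)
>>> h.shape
(13, 17, 3)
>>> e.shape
(3, 29)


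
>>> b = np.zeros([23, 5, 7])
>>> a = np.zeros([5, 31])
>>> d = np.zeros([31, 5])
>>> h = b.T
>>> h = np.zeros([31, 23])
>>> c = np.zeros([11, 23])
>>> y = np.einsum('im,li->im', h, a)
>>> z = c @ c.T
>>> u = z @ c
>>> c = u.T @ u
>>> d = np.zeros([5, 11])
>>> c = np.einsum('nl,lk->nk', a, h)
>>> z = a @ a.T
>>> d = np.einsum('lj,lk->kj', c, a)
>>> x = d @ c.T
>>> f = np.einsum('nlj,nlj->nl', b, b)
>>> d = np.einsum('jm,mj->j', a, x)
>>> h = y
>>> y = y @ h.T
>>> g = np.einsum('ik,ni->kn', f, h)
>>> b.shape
(23, 5, 7)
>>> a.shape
(5, 31)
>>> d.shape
(5,)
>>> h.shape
(31, 23)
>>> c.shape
(5, 23)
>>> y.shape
(31, 31)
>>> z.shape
(5, 5)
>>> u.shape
(11, 23)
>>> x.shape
(31, 5)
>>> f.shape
(23, 5)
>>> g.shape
(5, 31)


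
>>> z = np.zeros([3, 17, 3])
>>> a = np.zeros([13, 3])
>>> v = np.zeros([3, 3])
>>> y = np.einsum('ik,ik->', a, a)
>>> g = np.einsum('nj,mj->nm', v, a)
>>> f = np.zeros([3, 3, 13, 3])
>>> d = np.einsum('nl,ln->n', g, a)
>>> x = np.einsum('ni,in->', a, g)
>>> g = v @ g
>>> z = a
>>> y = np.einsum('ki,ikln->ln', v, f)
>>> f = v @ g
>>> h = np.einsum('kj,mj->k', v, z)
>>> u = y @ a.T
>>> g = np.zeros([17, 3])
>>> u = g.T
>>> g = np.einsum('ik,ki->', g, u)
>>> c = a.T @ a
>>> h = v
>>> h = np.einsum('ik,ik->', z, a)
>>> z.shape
(13, 3)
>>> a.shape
(13, 3)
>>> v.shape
(3, 3)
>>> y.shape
(13, 3)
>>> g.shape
()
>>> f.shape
(3, 13)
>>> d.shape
(3,)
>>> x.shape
()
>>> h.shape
()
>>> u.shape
(3, 17)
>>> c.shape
(3, 3)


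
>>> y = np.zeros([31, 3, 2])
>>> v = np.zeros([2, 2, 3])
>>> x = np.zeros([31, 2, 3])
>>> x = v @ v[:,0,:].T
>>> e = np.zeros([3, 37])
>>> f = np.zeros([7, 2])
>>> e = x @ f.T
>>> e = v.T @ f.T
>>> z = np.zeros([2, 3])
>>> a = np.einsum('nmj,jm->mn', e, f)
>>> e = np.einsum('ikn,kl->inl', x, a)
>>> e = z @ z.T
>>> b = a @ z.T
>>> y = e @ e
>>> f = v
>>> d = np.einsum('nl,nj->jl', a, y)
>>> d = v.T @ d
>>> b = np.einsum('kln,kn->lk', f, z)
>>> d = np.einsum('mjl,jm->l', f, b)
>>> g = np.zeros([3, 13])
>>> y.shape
(2, 2)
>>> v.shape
(2, 2, 3)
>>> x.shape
(2, 2, 2)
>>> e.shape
(2, 2)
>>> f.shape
(2, 2, 3)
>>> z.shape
(2, 3)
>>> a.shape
(2, 3)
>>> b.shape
(2, 2)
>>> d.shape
(3,)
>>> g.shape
(3, 13)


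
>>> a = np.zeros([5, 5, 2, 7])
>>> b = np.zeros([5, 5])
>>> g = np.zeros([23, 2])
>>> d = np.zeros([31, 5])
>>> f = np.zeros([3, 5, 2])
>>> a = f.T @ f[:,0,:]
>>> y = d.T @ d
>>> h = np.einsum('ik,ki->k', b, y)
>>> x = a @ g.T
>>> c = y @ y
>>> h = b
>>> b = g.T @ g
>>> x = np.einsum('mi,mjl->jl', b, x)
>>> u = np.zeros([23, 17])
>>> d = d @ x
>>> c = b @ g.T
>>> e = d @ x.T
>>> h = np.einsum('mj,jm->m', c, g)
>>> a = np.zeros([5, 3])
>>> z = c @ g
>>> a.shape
(5, 3)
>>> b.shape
(2, 2)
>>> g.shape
(23, 2)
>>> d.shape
(31, 23)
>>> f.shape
(3, 5, 2)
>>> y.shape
(5, 5)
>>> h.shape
(2,)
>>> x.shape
(5, 23)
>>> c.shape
(2, 23)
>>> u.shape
(23, 17)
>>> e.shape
(31, 5)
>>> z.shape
(2, 2)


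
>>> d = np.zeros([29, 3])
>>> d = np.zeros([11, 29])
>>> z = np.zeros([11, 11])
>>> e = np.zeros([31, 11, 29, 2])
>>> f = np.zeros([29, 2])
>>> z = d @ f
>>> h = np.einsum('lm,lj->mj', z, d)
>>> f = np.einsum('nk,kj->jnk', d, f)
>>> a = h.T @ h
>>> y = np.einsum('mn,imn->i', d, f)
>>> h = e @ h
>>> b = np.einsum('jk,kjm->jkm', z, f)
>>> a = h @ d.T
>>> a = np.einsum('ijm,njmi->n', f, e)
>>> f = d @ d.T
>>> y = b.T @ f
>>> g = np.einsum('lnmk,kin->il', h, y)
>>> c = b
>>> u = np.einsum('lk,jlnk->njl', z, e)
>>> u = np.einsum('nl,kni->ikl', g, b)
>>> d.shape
(11, 29)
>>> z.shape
(11, 2)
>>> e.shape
(31, 11, 29, 2)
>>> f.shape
(11, 11)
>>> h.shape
(31, 11, 29, 29)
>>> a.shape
(31,)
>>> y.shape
(29, 2, 11)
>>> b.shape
(11, 2, 29)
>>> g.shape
(2, 31)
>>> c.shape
(11, 2, 29)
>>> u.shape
(29, 11, 31)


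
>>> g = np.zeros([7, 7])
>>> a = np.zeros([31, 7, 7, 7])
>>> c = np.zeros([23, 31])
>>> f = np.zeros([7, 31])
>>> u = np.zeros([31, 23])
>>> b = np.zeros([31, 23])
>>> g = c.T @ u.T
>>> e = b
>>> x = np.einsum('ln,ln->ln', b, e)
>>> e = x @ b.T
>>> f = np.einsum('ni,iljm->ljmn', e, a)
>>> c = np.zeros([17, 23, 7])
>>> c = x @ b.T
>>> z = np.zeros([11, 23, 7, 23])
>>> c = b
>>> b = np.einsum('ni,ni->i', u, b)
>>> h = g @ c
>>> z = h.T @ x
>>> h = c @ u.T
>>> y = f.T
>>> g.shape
(31, 31)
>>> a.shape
(31, 7, 7, 7)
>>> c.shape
(31, 23)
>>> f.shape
(7, 7, 7, 31)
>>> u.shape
(31, 23)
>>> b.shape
(23,)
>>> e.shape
(31, 31)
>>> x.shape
(31, 23)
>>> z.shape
(23, 23)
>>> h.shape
(31, 31)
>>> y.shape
(31, 7, 7, 7)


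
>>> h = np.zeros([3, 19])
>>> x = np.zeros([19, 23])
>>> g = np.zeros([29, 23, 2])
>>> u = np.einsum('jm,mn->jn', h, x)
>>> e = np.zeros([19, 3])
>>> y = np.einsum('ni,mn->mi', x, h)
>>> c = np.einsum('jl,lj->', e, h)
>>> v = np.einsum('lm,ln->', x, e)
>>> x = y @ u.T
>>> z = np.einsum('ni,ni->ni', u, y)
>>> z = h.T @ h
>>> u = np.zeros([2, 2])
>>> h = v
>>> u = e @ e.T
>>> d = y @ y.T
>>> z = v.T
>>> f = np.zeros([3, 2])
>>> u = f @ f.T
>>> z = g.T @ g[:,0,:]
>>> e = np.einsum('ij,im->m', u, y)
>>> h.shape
()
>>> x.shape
(3, 3)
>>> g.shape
(29, 23, 2)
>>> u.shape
(3, 3)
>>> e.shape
(23,)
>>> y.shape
(3, 23)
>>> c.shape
()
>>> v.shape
()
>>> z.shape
(2, 23, 2)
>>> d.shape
(3, 3)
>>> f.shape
(3, 2)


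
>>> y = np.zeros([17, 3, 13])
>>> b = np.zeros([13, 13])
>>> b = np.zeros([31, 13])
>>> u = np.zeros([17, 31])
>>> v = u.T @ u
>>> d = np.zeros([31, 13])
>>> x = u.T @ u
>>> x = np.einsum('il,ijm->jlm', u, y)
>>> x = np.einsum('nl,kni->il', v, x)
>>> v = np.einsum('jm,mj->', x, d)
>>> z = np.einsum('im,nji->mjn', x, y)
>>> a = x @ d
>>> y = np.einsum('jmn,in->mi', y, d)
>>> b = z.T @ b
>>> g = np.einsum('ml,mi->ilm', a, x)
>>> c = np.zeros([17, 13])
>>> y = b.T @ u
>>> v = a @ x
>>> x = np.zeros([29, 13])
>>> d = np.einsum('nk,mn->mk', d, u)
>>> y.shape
(13, 3, 31)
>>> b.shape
(17, 3, 13)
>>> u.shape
(17, 31)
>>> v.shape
(13, 31)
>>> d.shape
(17, 13)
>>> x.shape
(29, 13)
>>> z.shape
(31, 3, 17)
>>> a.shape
(13, 13)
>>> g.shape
(31, 13, 13)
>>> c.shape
(17, 13)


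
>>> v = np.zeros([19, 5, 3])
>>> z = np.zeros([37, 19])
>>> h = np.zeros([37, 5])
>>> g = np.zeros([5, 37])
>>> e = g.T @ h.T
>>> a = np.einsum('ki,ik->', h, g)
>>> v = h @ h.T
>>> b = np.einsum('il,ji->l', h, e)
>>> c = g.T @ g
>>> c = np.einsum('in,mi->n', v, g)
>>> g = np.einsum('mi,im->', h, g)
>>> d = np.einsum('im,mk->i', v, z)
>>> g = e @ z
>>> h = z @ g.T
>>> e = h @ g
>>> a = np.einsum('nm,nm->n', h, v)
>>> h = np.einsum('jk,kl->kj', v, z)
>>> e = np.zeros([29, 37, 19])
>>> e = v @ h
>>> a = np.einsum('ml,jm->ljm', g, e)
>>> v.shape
(37, 37)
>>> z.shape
(37, 19)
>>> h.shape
(37, 37)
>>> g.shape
(37, 19)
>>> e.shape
(37, 37)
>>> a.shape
(19, 37, 37)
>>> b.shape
(5,)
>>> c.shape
(37,)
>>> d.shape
(37,)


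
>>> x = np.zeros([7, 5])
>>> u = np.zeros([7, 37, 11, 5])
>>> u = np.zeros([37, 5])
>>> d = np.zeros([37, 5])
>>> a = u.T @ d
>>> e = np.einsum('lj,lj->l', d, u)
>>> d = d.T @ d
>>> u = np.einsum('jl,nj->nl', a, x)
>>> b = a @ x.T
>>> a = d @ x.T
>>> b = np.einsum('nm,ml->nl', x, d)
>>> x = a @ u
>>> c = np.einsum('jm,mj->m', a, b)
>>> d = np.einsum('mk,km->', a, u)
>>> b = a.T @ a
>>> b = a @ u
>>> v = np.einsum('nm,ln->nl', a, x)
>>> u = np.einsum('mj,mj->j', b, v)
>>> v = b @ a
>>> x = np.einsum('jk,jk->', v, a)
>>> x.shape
()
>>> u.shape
(5,)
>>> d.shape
()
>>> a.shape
(5, 7)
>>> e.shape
(37,)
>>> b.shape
(5, 5)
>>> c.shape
(7,)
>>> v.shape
(5, 7)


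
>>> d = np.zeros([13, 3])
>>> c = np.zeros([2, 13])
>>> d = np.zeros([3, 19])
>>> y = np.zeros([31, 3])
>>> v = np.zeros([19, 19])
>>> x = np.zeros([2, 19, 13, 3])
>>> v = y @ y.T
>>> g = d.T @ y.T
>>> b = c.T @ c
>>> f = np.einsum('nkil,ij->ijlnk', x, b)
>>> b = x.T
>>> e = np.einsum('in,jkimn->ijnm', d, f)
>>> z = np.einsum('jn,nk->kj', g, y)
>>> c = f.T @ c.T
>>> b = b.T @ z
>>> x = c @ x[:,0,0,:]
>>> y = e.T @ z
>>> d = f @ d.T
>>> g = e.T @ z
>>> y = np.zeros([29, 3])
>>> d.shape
(13, 13, 3, 2, 3)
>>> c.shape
(19, 2, 3, 13, 2)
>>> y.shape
(29, 3)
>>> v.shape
(31, 31)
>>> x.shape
(19, 2, 3, 13, 3)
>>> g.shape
(2, 19, 13, 19)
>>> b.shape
(2, 19, 13, 19)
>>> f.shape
(13, 13, 3, 2, 19)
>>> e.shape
(3, 13, 19, 2)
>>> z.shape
(3, 19)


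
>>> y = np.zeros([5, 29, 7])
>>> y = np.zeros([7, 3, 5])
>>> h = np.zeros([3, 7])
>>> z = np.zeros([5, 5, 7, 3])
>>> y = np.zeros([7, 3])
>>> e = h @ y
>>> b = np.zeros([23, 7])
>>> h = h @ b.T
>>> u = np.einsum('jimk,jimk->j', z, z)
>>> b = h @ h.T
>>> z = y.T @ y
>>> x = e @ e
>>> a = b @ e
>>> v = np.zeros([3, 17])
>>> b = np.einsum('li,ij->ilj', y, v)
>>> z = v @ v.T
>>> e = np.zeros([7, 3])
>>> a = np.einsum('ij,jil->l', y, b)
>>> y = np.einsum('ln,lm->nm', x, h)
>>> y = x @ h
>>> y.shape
(3, 23)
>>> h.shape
(3, 23)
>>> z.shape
(3, 3)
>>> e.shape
(7, 3)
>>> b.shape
(3, 7, 17)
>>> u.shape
(5,)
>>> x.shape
(3, 3)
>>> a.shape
(17,)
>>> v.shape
(3, 17)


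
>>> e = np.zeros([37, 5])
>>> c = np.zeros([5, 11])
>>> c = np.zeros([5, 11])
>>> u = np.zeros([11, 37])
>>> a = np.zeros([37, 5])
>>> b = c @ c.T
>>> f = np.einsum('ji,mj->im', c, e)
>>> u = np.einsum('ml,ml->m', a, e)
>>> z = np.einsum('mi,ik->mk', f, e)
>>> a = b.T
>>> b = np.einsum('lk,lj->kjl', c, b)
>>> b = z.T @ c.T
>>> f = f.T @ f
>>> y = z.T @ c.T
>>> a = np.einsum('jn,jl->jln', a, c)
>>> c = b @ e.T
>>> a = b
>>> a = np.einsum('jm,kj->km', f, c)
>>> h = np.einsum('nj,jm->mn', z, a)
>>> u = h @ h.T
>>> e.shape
(37, 5)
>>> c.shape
(5, 37)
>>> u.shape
(37, 37)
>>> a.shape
(5, 37)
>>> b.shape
(5, 5)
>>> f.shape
(37, 37)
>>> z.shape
(11, 5)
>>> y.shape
(5, 5)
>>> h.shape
(37, 11)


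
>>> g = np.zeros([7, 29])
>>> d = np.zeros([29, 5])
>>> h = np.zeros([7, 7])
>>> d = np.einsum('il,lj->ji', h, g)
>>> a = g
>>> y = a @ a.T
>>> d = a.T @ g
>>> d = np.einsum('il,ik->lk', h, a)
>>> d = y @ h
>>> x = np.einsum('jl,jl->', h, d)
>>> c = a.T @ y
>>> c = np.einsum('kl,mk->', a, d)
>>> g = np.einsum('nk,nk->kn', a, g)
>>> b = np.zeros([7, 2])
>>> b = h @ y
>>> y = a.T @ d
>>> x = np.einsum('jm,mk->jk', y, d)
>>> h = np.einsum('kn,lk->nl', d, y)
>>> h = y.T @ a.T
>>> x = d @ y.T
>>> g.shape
(29, 7)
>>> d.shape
(7, 7)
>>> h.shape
(7, 7)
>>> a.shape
(7, 29)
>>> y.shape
(29, 7)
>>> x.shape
(7, 29)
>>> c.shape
()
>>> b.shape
(7, 7)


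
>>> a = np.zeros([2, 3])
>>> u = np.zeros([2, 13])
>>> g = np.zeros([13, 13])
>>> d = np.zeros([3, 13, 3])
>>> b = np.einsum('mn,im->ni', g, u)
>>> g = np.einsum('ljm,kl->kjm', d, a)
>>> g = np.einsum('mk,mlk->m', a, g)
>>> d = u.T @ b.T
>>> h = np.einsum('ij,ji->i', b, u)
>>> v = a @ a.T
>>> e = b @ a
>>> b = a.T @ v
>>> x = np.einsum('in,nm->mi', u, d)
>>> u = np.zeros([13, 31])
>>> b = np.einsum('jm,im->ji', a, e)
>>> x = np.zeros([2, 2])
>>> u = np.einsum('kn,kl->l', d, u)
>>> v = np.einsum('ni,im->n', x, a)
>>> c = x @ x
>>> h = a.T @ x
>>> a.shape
(2, 3)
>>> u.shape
(31,)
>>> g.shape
(2,)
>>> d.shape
(13, 13)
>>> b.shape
(2, 13)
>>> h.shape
(3, 2)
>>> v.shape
(2,)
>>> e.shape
(13, 3)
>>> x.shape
(2, 2)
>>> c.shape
(2, 2)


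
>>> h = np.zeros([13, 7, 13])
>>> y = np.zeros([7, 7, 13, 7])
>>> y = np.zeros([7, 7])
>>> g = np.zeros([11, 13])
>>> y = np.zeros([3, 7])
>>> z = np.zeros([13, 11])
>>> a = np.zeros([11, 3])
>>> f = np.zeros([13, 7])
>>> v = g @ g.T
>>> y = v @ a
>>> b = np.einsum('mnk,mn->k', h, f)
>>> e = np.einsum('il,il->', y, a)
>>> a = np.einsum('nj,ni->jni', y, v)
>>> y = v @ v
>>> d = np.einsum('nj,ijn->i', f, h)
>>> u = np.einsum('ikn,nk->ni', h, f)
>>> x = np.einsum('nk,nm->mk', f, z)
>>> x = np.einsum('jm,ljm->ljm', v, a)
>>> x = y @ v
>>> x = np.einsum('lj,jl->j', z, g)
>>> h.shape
(13, 7, 13)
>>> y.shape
(11, 11)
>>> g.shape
(11, 13)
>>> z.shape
(13, 11)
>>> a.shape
(3, 11, 11)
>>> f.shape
(13, 7)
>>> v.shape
(11, 11)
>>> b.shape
(13,)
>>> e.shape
()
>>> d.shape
(13,)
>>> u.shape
(13, 13)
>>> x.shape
(11,)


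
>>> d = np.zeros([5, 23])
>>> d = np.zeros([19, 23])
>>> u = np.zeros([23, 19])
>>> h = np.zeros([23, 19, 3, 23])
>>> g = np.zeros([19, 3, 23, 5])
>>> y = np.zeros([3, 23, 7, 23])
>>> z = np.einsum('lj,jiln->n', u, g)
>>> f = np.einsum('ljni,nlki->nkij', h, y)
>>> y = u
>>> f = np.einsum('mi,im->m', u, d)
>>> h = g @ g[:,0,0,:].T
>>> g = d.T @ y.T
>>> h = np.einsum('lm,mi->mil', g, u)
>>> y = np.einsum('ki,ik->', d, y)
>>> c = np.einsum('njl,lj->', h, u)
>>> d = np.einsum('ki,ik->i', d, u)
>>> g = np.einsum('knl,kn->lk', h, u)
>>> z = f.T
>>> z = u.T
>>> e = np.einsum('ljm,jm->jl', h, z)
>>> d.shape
(23,)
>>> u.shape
(23, 19)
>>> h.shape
(23, 19, 23)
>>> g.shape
(23, 23)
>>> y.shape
()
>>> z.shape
(19, 23)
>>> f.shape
(23,)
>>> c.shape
()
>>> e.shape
(19, 23)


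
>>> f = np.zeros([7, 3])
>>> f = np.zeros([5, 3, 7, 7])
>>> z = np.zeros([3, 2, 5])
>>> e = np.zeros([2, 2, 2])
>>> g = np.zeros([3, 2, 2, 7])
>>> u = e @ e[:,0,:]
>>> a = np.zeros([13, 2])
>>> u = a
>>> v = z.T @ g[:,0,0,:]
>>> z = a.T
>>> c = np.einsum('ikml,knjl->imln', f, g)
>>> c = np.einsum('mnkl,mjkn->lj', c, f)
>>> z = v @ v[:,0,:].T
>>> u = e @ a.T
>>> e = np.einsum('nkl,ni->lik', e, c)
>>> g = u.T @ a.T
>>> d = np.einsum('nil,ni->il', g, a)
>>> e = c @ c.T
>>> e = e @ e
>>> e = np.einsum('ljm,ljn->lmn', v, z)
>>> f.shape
(5, 3, 7, 7)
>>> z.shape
(5, 2, 5)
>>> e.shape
(5, 7, 5)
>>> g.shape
(13, 2, 13)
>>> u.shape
(2, 2, 13)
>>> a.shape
(13, 2)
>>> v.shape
(5, 2, 7)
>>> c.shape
(2, 3)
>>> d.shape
(2, 13)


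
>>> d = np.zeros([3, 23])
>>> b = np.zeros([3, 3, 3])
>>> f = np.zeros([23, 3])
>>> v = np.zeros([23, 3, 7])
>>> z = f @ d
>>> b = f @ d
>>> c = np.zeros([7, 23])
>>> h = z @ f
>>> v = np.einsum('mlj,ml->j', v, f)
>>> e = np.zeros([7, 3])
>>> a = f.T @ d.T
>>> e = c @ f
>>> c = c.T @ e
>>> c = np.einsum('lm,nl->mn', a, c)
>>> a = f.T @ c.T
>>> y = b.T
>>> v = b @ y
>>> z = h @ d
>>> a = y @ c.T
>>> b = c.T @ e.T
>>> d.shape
(3, 23)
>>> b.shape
(23, 7)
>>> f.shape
(23, 3)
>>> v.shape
(23, 23)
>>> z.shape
(23, 23)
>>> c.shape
(3, 23)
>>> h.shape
(23, 3)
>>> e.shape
(7, 3)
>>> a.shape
(23, 3)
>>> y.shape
(23, 23)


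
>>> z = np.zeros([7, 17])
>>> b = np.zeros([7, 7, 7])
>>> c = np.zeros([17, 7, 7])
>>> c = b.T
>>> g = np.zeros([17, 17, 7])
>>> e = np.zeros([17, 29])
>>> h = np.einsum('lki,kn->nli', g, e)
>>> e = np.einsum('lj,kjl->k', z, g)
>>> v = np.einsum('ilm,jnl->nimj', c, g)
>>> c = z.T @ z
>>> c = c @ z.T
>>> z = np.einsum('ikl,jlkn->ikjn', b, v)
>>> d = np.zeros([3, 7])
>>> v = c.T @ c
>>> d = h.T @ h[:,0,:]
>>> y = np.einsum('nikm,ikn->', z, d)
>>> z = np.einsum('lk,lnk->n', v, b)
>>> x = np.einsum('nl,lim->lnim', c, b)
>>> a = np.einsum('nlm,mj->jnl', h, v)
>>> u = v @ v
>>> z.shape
(7,)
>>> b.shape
(7, 7, 7)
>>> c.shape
(17, 7)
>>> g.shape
(17, 17, 7)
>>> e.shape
(17,)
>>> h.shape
(29, 17, 7)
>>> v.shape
(7, 7)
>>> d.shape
(7, 17, 7)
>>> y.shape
()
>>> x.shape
(7, 17, 7, 7)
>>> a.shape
(7, 29, 17)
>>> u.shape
(7, 7)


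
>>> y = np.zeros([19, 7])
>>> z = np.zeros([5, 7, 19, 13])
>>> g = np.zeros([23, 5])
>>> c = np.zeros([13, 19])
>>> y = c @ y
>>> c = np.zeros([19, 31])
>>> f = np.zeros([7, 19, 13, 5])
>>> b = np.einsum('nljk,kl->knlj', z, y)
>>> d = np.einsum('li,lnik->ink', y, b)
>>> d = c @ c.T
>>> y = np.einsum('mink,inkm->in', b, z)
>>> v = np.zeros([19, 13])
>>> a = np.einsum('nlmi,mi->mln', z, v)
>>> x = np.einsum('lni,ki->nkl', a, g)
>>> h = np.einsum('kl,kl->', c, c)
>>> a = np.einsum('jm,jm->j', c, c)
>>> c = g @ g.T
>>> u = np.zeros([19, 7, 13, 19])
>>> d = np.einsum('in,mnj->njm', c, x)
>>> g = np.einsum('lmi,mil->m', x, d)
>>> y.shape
(5, 7)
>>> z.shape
(5, 7, 19, 13)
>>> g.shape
(23,)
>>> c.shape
(23, 23)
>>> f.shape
(7, 19, 13, 5)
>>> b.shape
(13, 5, 7, 19)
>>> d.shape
(23, 19, 7)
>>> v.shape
(19, 13)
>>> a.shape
(19,)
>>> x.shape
(7, 23, 19)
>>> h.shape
()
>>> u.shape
(19, 7, 13, 19)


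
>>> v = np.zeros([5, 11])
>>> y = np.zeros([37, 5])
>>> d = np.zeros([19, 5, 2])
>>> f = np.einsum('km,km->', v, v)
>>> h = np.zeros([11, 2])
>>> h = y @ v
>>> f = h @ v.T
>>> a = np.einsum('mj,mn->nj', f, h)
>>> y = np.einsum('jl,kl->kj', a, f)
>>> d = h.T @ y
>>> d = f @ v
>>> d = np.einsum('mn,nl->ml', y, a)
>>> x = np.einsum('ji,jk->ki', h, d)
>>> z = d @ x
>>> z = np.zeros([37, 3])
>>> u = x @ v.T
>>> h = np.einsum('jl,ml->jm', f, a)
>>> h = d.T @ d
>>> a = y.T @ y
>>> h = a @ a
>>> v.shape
(5, 11)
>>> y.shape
(37, 11)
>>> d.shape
(37, 5)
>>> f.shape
(37, 5)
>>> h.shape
(11, 11)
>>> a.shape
(11, 11)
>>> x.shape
(5, 11)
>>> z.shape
(37, 3)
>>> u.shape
(5, 5)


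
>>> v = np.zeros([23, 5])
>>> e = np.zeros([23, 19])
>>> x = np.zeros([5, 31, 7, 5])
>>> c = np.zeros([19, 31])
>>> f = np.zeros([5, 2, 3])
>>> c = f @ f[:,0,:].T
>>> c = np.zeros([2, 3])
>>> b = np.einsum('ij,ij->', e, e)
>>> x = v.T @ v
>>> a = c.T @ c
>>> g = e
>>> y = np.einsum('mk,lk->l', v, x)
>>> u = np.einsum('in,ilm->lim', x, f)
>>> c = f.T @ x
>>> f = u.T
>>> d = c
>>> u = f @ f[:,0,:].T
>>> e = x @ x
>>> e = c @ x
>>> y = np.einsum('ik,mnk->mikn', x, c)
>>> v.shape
(23, 5)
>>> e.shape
(3, 2, 5)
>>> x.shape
(5, 5)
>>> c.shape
(3, 2, 5)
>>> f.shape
(3, 5, 2)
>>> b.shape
()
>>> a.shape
(3, 3)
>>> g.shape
(23, 19)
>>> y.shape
(3, 5, 5, 2)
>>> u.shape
(3, 5, 3)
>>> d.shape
(3, 2, 5)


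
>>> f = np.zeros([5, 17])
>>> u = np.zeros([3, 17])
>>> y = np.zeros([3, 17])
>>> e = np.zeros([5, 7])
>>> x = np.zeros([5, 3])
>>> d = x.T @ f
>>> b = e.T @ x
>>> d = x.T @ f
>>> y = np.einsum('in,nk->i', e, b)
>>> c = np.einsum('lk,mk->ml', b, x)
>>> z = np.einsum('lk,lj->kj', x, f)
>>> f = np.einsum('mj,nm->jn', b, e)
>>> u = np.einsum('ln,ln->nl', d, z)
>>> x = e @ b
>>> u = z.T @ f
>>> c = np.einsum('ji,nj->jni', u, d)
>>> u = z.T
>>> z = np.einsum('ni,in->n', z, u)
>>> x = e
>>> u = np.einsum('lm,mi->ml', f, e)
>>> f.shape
(3, 5)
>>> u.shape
(5, 3)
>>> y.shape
(5,)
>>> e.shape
(5, 7)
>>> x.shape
(5, 7)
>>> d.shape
(3, 17)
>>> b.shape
(7, 3)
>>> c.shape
(17, 3, 5)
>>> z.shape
(3,)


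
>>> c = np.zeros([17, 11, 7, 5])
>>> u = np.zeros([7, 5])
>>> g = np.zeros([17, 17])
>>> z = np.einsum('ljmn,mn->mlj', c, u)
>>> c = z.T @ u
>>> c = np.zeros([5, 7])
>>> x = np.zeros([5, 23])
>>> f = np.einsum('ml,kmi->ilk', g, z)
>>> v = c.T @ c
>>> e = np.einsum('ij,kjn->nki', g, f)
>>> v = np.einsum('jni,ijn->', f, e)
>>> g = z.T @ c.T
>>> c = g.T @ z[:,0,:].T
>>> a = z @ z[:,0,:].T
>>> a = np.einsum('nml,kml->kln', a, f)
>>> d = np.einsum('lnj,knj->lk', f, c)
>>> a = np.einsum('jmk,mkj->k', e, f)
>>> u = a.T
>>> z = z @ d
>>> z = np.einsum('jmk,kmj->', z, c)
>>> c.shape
(5, 17, 7)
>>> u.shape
(17,)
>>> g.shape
(11, 17, 5)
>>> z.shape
()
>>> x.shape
(5, 23)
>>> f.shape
(11, 17, 7)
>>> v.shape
()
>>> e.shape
(7, 11, 17)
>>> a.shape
(17,)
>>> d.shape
(11, 5)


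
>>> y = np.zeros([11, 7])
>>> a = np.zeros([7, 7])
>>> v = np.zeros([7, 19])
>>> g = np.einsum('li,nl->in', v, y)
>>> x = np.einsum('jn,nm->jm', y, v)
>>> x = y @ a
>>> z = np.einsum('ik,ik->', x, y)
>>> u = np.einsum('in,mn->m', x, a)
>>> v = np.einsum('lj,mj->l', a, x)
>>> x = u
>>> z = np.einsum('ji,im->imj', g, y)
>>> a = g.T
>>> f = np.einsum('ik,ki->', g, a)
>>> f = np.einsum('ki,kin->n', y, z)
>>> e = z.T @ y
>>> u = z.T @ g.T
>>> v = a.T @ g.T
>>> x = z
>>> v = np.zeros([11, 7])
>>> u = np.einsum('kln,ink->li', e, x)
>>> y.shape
(11, 7)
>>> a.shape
(11, 19)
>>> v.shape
(11, 7)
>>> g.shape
(19, 11)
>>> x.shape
(11, 7, 19)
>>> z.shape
(11, 7, 19)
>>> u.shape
(7, 11)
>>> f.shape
(19,)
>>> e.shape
(19, 7, 7)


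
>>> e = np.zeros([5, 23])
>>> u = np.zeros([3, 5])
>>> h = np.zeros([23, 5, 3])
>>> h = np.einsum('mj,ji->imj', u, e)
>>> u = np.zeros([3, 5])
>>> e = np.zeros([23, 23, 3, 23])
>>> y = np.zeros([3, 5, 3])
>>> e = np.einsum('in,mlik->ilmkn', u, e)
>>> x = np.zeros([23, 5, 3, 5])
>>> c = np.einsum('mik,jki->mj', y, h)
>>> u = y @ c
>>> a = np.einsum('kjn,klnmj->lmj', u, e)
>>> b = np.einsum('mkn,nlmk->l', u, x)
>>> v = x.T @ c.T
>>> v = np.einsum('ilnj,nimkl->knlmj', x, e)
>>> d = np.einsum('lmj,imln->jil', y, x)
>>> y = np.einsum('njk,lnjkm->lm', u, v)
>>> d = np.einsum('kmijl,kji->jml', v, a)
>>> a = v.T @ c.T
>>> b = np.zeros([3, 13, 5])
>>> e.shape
(3, 23, 23, 23, 5)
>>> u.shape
(3, 5, 23)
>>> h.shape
(23, 3, 5)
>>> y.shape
(23, 5)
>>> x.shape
(23, 5, 3, 5)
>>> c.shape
(3, 23)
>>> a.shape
(5, 23, 5, 3, 3)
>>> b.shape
(3, 13, 5)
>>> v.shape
(23, 3, 5, 23, 5)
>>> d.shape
(23, 3, 5)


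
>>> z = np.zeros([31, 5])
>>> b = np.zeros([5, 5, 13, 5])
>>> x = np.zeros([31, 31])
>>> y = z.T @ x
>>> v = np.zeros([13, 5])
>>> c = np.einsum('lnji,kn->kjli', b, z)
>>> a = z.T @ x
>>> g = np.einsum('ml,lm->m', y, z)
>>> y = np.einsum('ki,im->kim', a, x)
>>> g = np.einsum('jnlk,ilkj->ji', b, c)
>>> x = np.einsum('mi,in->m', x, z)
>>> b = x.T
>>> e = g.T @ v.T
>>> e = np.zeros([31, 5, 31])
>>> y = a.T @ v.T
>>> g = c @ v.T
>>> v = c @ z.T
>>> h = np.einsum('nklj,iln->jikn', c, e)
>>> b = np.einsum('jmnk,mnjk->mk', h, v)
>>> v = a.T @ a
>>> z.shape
(31, 5)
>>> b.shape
(31, 31)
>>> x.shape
(31,)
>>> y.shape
(31, 13)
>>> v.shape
(31, 31)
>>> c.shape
(31, 13, 5, 5)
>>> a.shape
(5, 31)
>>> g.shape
(31, 13, 5, 13)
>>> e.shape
(31, 5, 31)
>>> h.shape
(5, 31, 13, 31)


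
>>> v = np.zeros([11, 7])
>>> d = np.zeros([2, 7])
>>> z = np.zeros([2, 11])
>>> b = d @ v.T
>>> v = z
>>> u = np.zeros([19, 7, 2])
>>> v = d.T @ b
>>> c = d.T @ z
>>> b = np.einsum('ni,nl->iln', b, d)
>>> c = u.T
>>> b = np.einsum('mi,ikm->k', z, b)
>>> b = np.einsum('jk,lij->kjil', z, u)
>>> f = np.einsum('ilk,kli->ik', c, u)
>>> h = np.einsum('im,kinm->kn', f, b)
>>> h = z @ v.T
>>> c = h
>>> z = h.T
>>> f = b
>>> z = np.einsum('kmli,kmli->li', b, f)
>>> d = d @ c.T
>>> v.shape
(7, 11)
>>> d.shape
(2, 2)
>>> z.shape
(7, 19)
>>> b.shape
(11, 2, 7, 19)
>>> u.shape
(19, 7, 2)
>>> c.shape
(2, 7)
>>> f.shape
(11, 2, 7, 19)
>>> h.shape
(2, 7)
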